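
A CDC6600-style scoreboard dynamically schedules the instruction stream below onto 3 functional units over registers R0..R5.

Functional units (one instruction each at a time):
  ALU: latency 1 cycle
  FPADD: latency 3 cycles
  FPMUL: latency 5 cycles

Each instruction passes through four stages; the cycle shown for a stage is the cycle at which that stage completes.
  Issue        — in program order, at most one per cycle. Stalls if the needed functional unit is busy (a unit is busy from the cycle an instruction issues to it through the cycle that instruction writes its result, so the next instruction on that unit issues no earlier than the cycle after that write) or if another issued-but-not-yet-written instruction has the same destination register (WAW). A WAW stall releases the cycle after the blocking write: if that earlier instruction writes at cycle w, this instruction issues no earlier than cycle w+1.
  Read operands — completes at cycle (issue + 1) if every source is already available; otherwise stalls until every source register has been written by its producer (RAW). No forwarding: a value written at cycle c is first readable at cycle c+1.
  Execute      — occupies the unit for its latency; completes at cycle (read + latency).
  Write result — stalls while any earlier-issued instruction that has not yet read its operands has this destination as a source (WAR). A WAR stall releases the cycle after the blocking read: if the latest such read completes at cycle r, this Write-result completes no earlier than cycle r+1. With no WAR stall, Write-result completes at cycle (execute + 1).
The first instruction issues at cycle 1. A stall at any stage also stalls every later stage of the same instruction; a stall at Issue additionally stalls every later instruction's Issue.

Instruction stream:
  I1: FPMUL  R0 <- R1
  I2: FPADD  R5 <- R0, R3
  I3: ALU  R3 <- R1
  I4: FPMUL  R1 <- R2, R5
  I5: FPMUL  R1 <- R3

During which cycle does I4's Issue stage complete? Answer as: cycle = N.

cycle = 9

I1: IS=1 RO=2 EX=7 WR=8
I2: IS=2 RO=9 EX=12 WR=13  [RAW R0: wait I1 write@8]
I3: IS=3 RO=4 EX=5 WR=10  [WAR R3: wait I2 read@9]
I4: IS=9 RO=14 EX=19 WR=20  [struct: FPMUL busy until I1 writes@8; RAW R5: wait I2 write@13]
I5: IS=21 RO=22 EX=27 WR=28  [struct: FPMUL busy until I4 writes@20]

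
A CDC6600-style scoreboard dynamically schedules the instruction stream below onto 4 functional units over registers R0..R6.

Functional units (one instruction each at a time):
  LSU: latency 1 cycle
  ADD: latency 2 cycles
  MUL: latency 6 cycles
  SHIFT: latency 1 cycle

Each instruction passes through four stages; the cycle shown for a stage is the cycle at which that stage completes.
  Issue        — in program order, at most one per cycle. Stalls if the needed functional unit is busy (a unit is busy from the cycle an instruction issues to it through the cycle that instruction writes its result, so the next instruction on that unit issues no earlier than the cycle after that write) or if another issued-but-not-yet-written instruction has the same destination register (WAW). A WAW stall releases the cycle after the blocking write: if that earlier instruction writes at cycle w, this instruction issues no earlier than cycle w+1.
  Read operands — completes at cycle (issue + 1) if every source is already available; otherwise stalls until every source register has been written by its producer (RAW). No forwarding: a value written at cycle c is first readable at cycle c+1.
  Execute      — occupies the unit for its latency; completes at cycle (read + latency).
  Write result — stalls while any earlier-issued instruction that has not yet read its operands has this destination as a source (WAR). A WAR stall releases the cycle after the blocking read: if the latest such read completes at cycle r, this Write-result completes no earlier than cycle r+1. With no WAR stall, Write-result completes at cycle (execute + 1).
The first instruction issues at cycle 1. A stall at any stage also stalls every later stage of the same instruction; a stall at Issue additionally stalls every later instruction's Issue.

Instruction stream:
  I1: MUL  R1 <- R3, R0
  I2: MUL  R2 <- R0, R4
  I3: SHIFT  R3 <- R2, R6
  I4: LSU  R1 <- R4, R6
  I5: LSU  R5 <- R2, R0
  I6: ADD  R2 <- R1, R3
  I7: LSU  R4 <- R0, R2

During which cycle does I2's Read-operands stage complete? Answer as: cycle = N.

cycle = 11

[1] I1 issues→MUL
[2] I1 reads
[8] I1 exec-done
[9] I1 writes R1
[10] I2 issues→MUL
[11] I2 reads, I3 issues→SHIFT
[12] I4 issues→LSU
[13] I4 reads
[14] I4 exec-done
[15] I4 writes R1
[16] I5 issues→LSU
[17] I2 exec-done
[18] I2 writes R2
[19] I3 reads, I5 reads, I6 issues→ADD
[20] I3 exec-done, I5 exec-done
[21] I3 writes R3, I5 writes R5
[22] I6 reads, I7 issues→LSU
[24] I6 exec-done
[25] I6 writes R2
[26] I7 reads
[27] I7 exec-done
[28] I7 writes R4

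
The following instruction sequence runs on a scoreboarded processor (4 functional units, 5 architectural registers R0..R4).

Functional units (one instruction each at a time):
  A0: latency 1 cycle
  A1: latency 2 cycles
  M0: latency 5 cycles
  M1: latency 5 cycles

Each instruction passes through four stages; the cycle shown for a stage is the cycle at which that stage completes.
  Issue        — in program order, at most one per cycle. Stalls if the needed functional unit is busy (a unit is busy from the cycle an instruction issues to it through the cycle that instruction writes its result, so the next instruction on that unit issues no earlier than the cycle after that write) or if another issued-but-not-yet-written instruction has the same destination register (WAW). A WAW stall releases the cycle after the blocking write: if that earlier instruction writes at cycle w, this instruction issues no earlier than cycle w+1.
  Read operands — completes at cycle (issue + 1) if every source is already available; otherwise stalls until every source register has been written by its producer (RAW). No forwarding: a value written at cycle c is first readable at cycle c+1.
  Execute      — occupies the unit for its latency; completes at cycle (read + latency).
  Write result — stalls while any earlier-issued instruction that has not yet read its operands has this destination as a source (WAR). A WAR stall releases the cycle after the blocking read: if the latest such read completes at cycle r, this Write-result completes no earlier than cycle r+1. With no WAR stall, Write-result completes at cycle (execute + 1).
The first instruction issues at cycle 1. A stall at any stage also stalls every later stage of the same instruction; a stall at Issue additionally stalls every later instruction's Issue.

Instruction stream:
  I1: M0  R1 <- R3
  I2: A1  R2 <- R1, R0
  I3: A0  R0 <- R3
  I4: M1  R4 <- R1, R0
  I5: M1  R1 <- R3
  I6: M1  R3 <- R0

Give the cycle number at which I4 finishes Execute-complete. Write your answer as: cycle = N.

cycle 1: issue I1 (M0)
cycle 2: I1 read-ops, issue I2 (A1)
cycle 3: issue I3 (A0)
cycle 4: I3 read-ops, issue I4 (M1)
cycle 5: I3 finished on A0
cycle 7: I1 finished on M0
cycle 8: I1→R1
cycle 9: I2 read-ops
cycle 10: I3→R0
cycle 11: I2 finished on A1, I4 read-ops
cycle 12: I2→R2
cycle 16: I4 finished on M1
cycle 17: I4→R4
cycle 18: issue I5 (M1)
cycle 19: I5 read-ops
cycle 24: I5 finished on M1
cycle 25: I5→R1
cycle 26: issue I6 (M1)
cycle 27: I6 read-ops
cycle 32: I6 finished on M1
cycle 33: I6→R3

cycle = 16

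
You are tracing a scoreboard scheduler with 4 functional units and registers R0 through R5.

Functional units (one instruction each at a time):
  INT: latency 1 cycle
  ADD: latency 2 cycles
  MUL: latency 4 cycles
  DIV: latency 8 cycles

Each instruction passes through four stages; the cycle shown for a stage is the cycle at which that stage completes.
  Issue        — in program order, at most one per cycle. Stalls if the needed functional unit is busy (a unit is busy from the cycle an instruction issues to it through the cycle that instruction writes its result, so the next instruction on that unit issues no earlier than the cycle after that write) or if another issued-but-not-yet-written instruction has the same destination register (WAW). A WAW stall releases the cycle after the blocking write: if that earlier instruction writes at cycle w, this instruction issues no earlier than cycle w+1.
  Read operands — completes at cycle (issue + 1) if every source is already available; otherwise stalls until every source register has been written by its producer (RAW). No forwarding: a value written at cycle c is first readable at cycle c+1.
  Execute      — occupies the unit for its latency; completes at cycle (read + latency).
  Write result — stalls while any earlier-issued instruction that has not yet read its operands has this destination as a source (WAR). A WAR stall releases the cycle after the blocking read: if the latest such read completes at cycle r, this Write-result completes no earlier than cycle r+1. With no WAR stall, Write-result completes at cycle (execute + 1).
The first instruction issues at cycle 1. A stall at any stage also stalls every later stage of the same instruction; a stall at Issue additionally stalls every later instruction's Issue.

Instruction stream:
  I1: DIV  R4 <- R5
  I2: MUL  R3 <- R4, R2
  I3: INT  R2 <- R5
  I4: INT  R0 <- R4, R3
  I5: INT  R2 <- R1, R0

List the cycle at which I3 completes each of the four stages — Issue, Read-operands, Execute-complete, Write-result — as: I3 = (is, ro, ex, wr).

c1: issue I1 (DIV)
c2: I1 read-ops; issue I2 (MUL)
c3: issue I3 (INT)
c4: I3 read-ops
c5: I3 finished on INT
c10: I1 finished on DIV
c11: I1→R4
c12: I2 read-ops
c13: I3→R2
c14: issue I4 (INT)
c16: I2 finished on MUL
c17: I2→R3
c18: I4 read-ops
c19: I4 finished on INT
c20: I4→R0
c21: issue I5 (INT)
c22: I5 read-ops
c23: I5 finished on INT
c24: I5→R2

I3 = (3, 4, 5, 13)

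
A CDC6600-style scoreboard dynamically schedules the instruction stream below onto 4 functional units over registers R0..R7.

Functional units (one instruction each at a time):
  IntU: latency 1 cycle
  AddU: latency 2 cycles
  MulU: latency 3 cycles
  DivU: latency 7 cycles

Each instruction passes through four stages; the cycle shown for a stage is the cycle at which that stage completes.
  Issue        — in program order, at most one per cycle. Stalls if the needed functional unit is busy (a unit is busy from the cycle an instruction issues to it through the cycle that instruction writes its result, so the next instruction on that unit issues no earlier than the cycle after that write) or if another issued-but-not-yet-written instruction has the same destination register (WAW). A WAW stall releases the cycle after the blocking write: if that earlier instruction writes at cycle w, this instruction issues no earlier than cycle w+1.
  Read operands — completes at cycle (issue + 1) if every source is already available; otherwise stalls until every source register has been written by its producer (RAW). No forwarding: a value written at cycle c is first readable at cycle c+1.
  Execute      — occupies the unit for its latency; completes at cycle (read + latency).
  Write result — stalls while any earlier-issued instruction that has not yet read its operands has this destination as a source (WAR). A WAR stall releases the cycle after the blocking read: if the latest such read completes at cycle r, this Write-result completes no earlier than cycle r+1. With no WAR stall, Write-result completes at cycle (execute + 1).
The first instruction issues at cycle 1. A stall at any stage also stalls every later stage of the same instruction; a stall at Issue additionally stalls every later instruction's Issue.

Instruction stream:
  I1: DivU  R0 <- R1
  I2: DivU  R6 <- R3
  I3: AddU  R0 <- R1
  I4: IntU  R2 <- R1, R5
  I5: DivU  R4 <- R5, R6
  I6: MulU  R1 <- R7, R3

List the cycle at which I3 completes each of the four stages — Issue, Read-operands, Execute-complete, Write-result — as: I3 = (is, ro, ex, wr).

I1  is:1  ro:2  ex:9  wr:10
I2  is:11  ro:12  ex:19  wr:20  — struct: DivU busy until I1 writes@10
I3  is:12  ro:13  ex:15  wr:16
I4  is:13  ro:14  ex:15  wr:16
I5  is:21  ro:22  ex:29  wr:30  — struct: DivU busy until I2 writes@20
I6  is:22  ro:23  ex:26  wr:27

I3 = (12, 13, 15, 16)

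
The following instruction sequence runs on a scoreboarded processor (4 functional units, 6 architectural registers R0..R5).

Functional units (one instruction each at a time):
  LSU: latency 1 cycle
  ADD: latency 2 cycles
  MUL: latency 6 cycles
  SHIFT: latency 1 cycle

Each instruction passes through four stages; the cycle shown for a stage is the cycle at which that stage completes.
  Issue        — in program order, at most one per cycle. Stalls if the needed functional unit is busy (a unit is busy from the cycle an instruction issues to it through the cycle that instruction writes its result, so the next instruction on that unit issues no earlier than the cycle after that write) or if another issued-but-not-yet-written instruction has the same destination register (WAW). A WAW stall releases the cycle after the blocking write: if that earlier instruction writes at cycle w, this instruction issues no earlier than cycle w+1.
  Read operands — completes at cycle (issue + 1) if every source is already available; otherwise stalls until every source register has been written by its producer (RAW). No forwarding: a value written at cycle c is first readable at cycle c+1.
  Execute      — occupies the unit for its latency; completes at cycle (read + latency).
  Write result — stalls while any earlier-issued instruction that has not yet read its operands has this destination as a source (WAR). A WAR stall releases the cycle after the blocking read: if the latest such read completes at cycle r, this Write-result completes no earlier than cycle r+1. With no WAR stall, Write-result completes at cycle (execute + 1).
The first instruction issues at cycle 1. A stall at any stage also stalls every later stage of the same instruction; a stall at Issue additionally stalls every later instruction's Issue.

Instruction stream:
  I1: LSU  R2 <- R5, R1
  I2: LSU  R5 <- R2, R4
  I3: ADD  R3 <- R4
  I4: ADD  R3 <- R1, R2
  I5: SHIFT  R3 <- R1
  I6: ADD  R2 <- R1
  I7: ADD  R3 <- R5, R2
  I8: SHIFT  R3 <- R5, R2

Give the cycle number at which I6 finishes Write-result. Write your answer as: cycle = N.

cycle = 21

I1 -> (1, 2, 3, 4)
I2 -> (5, 6, 7, 8)  // struct: LSU busy until I1 writes@4
I3 -> (6, 7, 9, 10)
I4 -> (11, 12, 14, 15)  // struct: ADD busy until I3 writes@10
I5 -> (16, 17, 18, 19)  // WAW R3: wait I4 write@15
I6 -> (17, 18, 20, 21)
I7 -> (22, 23, 25, 26)  // struct: ADD busy until I6 writes@21
I8 -> (27, 28, 29, 30)  // WAW R3: wait I7 write@26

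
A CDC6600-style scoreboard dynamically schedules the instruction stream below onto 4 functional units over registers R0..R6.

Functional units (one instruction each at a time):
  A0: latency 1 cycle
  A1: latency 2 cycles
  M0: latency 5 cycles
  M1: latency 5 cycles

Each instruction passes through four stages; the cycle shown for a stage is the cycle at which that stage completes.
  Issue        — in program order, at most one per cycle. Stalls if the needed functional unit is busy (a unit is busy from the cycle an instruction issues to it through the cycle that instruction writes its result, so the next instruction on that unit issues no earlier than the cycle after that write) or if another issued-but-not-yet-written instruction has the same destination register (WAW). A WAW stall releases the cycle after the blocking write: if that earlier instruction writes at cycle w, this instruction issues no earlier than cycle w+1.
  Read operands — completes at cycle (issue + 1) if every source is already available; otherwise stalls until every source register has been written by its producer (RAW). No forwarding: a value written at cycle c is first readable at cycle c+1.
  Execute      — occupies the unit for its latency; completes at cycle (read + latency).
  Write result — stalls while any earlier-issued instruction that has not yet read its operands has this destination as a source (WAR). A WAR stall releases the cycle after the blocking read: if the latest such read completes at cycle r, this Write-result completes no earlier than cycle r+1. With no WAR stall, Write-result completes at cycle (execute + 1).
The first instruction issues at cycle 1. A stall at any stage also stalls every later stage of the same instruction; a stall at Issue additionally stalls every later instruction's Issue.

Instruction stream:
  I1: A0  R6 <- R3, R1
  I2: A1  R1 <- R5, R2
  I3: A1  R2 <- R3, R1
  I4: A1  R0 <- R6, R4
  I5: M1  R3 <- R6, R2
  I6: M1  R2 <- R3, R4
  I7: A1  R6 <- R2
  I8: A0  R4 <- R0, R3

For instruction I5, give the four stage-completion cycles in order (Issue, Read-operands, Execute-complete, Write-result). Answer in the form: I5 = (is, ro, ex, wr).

cycle 1: I1 dispatched to A0
cycle 2: I1 operands ready; I2 dispatched to A1
cycle 3: I1 complete; I2 operands ready
cycle 4: R6←I1
cycle 5: I2 complete
cycle 6: R1←I2
cycle 7: I3 dispatched to A1
cycle 8: I3 operands ready
cycle 10: I3 complete
cycle 11: R2←I3
cycle 12: I4 dispatched to A1
cycle 13: I4 operands ready; I5 dispatched to M1
cycle 14: I5 operands ready
cycle 15: I4 complete
cycle 16: R0←I4
cycle 19: I5 complete
cycle 20: R3←I5
cycle 21: I6 dispatched to M1
cycle 22: I6 operands ready; I7 dispatched to A1
cycle 23: I8 dispatched to A0
cycle 24: I8 operands ready
cycle 25: I8 complete
cycle 26: R4←I8
cycle 27: I6 complete
cycle 28: R2←I6
cycle 29: I7 operands ready
cycle 31: I7 complete
cycle 32: R6←I7

I5 = (13, 14, 19, 20)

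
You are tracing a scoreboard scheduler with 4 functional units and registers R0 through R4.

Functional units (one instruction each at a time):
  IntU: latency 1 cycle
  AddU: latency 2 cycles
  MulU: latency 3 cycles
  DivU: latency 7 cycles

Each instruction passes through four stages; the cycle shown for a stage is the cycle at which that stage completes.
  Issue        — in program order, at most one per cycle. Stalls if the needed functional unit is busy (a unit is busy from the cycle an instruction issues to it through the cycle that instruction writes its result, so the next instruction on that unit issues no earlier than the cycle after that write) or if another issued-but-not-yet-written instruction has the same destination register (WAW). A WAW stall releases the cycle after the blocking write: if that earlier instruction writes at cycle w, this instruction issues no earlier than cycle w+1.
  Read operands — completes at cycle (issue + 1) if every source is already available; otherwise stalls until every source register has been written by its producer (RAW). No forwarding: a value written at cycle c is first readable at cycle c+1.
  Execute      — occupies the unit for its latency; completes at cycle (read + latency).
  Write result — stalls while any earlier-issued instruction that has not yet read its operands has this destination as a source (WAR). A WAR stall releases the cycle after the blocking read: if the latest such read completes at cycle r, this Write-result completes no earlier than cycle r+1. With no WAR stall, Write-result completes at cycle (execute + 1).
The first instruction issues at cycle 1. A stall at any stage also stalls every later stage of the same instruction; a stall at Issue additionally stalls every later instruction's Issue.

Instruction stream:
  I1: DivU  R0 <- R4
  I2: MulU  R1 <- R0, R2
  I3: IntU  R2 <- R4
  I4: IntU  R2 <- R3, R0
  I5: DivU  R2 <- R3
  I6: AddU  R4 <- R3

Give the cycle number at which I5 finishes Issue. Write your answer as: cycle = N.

c1: I1 dispatched to DivU
c2: I1 operands ready; I2 dispatched to MulU
c3: I3 dispatched to IntU
c4: I3 operands ready
c5: I3 complete
c9: I1 complete
c10: R0←I1
c11: I2 operands ready
c12: R2←I3
c13: I4 dispatched to IntU
c14: I2 complete; I4 operands ready
c15: R1←I2; I4 complete
c16: R2←I4
c17: I5 dispatched to DivU
c18: I5 operands ready; I6 dispatched to AddU
c19: I6 operands ready
c21: I6 complete
c22: R4←I6
c25: I5 complete
c26: R2←I5

cycle = 17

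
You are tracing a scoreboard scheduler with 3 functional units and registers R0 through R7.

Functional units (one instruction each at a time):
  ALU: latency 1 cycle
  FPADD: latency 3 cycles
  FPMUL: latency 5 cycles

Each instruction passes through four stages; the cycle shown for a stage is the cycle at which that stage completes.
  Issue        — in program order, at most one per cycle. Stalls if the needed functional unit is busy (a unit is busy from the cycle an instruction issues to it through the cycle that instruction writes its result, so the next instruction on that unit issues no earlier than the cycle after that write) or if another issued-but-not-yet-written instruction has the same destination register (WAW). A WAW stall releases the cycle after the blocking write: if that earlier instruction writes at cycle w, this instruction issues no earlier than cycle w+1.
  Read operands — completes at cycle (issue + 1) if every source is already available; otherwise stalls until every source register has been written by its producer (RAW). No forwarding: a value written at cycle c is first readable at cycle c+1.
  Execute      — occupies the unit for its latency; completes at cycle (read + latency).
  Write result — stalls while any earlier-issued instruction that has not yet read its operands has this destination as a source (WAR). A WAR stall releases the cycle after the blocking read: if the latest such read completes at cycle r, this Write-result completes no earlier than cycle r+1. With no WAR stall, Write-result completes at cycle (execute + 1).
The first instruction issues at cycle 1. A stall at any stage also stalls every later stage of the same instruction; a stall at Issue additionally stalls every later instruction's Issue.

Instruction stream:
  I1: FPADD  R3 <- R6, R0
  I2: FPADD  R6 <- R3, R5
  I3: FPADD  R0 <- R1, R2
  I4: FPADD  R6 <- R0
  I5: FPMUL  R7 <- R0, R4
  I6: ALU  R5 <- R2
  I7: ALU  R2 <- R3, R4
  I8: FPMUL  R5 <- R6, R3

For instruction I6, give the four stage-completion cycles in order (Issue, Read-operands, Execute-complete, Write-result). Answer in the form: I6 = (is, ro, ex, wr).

  I1 | 1 | 2 | 5 | 6
  I2 | 7 | 8 | 11 | 12   struct: FPADD busy until I1 writes@6
  I3 | 13 | 14 | 17 | 18   struct: FPADD busy until I2 writes@12
  I4 | 19 | 20 | 23 | 24   struct: FPADD busy until I3 writes@18
  I5 | 20 | 21 | 26 | 27
  I6 | 21 | 22 | 23 | 24
  I7 | 25 | 26 | 27 | 28   struct: ALU busy until I6 writes@24
  I8 | 28 | 29 | 34 | 35   struct: FPMUL busy until I5 writes@27

I6 = (21, 22, 23, 24)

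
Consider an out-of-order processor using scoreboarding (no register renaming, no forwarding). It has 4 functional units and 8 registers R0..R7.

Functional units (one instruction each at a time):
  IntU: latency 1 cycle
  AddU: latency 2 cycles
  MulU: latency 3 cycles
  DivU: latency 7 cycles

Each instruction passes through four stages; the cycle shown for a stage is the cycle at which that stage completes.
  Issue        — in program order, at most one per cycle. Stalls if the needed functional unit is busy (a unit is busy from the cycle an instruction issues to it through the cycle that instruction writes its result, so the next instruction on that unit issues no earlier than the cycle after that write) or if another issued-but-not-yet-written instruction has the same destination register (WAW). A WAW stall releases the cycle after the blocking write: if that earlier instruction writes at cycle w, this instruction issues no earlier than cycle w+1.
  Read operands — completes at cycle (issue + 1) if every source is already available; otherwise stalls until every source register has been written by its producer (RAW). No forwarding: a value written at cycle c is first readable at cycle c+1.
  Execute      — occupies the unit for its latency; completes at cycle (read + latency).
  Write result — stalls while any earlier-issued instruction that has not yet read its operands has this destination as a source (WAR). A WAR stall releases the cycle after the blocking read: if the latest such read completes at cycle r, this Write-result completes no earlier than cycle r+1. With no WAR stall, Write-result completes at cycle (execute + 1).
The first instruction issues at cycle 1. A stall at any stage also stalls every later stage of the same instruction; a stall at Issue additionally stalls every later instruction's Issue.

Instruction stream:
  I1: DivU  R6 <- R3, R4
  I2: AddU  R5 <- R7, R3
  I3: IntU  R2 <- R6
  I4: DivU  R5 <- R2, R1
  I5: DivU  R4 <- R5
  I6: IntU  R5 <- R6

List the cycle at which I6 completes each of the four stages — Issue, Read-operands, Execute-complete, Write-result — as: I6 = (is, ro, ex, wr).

I6 = (24, 25, 26, 27)

[I1] 1/2/9/10
[I2] 2/3/5/6
[I3] 3/11/12/13  (RAW R6: wait I1 write@10)
[I4] 11/14/21/22  (struct: DivU busy until I1 writes@10; RAW R2: wait I3 write@13)
[I5] 23/24/31/32  (struct: DivU busy until I4 writes@22)
[I6] 24/25/26/27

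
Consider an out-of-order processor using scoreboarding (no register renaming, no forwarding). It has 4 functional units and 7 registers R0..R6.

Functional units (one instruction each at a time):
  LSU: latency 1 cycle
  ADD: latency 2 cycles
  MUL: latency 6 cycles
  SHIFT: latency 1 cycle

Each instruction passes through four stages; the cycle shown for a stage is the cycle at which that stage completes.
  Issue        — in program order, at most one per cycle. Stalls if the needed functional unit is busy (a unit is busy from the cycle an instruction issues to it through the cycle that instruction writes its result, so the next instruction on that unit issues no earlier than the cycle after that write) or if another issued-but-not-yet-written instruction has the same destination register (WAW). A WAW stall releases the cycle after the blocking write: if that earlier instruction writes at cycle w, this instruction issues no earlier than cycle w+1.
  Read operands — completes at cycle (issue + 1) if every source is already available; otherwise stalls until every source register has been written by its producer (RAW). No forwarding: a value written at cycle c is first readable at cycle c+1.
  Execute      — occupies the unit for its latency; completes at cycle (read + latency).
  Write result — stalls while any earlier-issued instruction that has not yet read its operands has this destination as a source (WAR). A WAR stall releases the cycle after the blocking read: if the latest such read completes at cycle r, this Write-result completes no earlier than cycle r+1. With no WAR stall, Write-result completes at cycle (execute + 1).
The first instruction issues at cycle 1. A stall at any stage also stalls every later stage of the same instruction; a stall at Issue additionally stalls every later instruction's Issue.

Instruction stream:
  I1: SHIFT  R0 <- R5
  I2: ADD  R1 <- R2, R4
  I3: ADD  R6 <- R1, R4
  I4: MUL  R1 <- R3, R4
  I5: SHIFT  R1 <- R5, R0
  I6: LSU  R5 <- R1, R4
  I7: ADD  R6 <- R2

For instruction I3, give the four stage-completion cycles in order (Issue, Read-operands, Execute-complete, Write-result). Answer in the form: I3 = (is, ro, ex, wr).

cycle 1: I1→SHIFT
cycle 2: I1 RO | I2→ADD
cycle 3: I1 EX | I2 RO
cycle 4: I1 WR R0
cycle 5: I2 EX
cycle 6: I2 WR R1
cycle 7: I3→ADD
cycle 8: I3 RO | I4→MUL
cycle 9: I4 RO
cycle 10: I3 EX
cycle 11: I3 WR R6
cycle 15: I4 EX
cycle 16: I4 WR R1
cycle 17: I5→SHIFT
cycle 18: I5 RO | I6→LSU
cycle 19: I5 EX | I7→ADD
cycle 20: I5 WR R1 | I7 RO
cycle 21: I6 RO
cycle 22: I6 EX | I7 EX
cycle 23: I6 WR R5 | I7 WR R6

I3 = (7, 8, 10, 11)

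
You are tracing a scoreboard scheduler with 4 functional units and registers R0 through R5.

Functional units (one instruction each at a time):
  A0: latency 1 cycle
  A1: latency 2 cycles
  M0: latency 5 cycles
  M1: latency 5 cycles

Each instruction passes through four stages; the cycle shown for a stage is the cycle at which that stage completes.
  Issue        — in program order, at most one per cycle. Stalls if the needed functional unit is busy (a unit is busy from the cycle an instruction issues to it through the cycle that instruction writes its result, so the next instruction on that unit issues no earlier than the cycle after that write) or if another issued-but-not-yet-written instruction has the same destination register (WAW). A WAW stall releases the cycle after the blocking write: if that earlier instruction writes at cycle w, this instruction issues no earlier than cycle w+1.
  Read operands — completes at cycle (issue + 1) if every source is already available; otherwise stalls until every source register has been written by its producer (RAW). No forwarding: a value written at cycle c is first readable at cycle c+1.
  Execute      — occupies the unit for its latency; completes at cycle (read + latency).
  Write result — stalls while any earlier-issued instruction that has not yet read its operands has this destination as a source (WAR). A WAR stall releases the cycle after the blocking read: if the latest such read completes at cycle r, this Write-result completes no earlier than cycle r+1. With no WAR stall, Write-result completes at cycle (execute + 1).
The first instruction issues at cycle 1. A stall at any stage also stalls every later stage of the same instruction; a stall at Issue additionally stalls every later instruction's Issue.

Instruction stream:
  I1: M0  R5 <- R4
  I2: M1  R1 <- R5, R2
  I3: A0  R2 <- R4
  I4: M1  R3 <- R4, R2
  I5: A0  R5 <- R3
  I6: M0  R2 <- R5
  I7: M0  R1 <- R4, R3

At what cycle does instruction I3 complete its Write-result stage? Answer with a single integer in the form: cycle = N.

  I1 | 1 | 2 | 7 | 8
  I2 | 2 | 9 | 14 | 15   RAW R5: wait I1 write@8
  I3 | 3 | 4 | 5 | 10   WAR R2: wait I2 read@9
  I4 | 16 | 17 | 22 | 23   struct: M1 busy until I2 writes@15
  I5 | 17 | 24 | 25 | 26   RAW R3: wait I4 write@23
  I6 | 18 | 27 | 32 | 33   RAW R5: wait I5 write@26
  I7 | 34 | 35 | 40 | 41   struct: M0 busy until I6 writes@33

cycle = 10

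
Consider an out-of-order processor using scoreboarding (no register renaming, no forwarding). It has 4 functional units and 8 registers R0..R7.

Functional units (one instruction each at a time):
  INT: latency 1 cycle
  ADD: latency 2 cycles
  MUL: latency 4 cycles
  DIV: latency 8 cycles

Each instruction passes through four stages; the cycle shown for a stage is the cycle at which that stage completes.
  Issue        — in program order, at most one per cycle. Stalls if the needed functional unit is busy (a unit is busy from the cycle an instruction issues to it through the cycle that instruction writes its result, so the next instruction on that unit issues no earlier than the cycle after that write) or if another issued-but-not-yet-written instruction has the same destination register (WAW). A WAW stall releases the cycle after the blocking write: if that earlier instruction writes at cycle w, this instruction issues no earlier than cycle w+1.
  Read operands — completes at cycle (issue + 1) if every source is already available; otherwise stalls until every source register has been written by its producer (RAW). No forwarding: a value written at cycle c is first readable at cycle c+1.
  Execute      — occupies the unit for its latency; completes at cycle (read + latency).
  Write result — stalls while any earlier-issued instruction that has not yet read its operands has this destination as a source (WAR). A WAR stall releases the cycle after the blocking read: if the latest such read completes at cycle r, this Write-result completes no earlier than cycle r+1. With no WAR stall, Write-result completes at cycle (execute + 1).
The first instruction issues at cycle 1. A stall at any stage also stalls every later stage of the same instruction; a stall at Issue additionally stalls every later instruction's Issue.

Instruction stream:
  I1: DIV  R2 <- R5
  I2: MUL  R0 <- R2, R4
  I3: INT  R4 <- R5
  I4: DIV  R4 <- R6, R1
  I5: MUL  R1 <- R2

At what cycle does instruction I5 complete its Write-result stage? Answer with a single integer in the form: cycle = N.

I1  is:1  ro:2  ex:10  wr:11
I2  is:2  ro:12  ex:16  wr:17  — RAW R2: wait I1 write@11
I3  is:3  ro:4  ex:5  wr:13  — WAR R4: wait I2 read@12
I4  is:14  ro:15  ex:23  wr:24  — WAW R4: wait I3 write@13
I5  is:18  ro:19  ex:23  wr:24  — struct: MUL busy until I2 writes@17

cycle = 24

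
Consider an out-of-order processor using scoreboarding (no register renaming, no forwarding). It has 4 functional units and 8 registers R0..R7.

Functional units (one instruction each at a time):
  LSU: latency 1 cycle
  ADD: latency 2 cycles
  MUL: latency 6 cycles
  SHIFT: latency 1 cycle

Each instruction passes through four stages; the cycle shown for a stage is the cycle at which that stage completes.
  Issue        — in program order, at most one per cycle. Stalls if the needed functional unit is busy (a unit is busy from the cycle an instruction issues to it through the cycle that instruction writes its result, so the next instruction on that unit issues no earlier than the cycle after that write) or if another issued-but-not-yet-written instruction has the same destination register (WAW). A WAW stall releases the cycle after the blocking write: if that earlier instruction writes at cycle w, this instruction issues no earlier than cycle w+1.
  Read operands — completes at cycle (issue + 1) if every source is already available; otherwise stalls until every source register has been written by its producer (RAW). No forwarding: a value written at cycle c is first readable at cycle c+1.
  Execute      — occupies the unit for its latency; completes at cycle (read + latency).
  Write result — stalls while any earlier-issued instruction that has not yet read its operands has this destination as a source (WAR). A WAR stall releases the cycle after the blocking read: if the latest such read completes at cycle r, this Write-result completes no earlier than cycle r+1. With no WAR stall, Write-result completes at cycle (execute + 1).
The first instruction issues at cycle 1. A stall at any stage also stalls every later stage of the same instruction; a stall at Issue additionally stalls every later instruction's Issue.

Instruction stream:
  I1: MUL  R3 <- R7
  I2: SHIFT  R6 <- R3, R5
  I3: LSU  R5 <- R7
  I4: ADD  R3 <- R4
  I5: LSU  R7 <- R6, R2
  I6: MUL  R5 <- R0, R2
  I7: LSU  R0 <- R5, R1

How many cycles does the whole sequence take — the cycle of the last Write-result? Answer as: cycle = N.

I1: IS=1 RO=2 EX=8 WR=9
I2: IS=2 RO=10 EX=11 WR=12  [RAW R3: wait I1 write@9]
I3: IS=3 RO=4 EX=5 WR=11  [WAR R5: wait I2 read@10]
I4: IS=10 RO=11 EX=13 WR=14  [WAW R3: wait I1 write@9]
I5: IS=12 RO=13 EX=14 WR=15  [struct: LSU busy until I3 writes@11]
I6: IS=13 RO=14 EX=20 WR=21
I7: IS=16 RO=22 EX=23 WR=24  [struct: LSU busy until I5 writes@15; RAW R5: wait I6 write@21]

cycle = 24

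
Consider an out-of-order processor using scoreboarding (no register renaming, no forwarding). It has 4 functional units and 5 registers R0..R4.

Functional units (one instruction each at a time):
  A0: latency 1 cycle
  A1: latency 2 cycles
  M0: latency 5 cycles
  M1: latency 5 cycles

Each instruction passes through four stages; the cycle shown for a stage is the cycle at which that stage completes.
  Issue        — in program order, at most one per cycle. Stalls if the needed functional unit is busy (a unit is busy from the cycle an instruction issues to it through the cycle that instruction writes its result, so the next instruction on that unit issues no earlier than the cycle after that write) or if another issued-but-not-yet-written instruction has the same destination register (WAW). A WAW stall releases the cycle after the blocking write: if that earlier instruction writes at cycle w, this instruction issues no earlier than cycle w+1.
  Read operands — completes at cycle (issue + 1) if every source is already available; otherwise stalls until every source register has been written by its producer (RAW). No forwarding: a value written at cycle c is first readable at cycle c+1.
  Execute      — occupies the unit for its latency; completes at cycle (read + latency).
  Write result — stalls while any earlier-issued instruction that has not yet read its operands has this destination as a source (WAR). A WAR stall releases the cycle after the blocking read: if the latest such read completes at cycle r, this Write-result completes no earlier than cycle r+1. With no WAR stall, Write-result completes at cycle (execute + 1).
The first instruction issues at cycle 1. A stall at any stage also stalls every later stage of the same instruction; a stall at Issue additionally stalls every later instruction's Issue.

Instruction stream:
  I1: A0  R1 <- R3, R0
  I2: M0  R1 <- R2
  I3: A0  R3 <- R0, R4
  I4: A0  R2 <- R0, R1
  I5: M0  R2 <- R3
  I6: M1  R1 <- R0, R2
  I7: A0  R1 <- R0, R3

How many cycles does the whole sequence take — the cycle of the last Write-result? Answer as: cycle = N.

c1: issue I1 (A0)
c2: I1 read-ops
c3: I1 finished on A0
c4: I1→R1
c5: issue I2 (M0)
c6: I2 read-ops, issue I3 (A0)
c7: I3 read-ops
c8: I3 finished on A0
c9: I3→R3
c10: issue I4 (A0)
c11: I2 finished on M0
c12: I2→R1
c13: I4 read-ops
c14: I4 finished on A0
c15: I4→R2
c16: issue I5 (M0)
c17: I5 read-ops, issue I6 (M1)
c22: I5 finished on M0
c23: I5→R2
c24: I6 read-ops
c29: I6 finished on M1
c30: I6→R1
c31: issue I7 (A0)
c32: I7 read-ops
c33: I7 finished on A0
c34: I7→R1

cycle = 34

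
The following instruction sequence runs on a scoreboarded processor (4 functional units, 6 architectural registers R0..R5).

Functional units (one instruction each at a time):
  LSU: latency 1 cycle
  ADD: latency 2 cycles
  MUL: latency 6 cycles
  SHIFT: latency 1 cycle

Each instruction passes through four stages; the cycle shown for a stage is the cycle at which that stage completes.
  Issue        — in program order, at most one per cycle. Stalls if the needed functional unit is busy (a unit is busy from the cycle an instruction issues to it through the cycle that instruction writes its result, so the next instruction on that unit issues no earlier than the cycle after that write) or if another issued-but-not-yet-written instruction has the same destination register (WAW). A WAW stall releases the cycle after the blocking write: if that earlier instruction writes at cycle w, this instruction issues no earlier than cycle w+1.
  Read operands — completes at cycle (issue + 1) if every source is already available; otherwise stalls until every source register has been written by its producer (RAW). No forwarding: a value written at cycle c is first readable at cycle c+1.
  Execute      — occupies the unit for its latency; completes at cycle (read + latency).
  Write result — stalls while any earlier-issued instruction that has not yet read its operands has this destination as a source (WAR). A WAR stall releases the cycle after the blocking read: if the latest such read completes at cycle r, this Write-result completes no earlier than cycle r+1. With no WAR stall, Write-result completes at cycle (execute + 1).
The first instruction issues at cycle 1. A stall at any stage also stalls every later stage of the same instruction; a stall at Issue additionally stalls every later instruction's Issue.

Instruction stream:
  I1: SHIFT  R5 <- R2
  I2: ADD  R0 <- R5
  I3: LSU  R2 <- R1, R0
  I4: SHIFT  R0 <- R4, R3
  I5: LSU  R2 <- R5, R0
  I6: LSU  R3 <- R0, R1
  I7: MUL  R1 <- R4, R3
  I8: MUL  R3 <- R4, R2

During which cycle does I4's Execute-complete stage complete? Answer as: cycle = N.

I1  is:1  ro:2  ex:3  wr:4
I2  is:2  ro:5  ex:7  wr:8  — RAW R5: wait I1 write@4
I3  is:3  ro:9  ex:10  wr:11  — RAW R0: wait I2 write@8
I4  is:9  ro:10  ex:11  wr:12  — WAW R0: wait I2 write@8
I5  is:12  ro:13  ex:14  wr:15  — struct: LSU busy until I3 writes@11
I6  is:16  ro:17  ex:18  wr:19  — struct: LSU busy until I5 writes@15
I7  is:17  ro:20  ex:26  wr:27  — RAW R3: wait I6 write@19
I8  is:28  ro:29  ex:35  wr:36  — struct: MUL busy until I7 writes@27

cycle = 11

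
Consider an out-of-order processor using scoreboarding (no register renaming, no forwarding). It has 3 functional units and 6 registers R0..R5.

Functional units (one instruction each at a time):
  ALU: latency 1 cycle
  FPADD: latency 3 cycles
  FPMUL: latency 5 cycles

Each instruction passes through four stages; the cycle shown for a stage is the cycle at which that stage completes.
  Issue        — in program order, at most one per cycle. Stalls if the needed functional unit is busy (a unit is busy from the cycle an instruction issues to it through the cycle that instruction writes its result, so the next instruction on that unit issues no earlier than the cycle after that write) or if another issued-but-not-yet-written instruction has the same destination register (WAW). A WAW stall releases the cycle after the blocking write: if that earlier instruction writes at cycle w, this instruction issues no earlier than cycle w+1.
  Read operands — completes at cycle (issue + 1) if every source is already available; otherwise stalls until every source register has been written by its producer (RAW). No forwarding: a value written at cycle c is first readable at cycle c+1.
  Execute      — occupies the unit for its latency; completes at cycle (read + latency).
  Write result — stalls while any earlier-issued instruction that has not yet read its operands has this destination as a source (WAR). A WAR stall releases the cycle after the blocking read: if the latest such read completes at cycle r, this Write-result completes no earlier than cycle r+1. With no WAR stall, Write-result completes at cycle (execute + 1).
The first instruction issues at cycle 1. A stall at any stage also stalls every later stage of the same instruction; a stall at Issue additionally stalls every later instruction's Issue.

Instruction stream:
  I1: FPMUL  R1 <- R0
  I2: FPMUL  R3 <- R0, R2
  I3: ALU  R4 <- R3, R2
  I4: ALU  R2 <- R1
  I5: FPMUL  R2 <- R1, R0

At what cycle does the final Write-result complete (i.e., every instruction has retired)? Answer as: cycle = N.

[I1] 1/2/7/8
[I2] 9/10/15/16  (struct: FPMUL busy until I1 writes@8)
[I3] 10/17/18/19  (RAW R3: wait I2 write@16)
[I4] 20/21/22/23  (struct: ALU busy until I3 writes@19)
[I5] 24/25/30/31  (WAW R2: wait I4 write@23)

cycle = 31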